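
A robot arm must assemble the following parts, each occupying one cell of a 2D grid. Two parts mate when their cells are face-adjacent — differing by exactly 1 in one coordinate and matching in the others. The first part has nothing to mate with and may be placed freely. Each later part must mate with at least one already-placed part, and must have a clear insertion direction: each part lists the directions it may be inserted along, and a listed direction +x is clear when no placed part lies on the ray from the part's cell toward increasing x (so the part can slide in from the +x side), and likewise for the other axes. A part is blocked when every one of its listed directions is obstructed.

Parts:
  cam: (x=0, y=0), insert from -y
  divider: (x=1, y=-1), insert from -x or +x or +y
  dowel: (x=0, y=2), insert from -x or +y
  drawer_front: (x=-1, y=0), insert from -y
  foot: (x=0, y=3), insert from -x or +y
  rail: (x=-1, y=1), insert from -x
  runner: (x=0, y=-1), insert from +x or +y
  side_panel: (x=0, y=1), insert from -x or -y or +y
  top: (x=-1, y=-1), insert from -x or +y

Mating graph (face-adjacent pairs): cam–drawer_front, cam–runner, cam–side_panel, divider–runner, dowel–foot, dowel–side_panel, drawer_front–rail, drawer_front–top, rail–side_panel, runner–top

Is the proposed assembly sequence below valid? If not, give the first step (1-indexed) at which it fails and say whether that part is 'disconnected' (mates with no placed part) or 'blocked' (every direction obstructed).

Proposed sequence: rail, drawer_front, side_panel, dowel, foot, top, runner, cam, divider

Invalid at step 8 (blocked)

1. rail@(-1, 1) [-x clear] — {rail}
2. drawer_front@(-1, 0) [-y clear] — {drawer_front, rail}
3. side_panel@(0, 1) [-y clear] — {drawer_front, rail, side_panel}
4. dowel@(0, 2) [-x clear] — {dowel, drawer_front, rail, side_panel}
5. foot@(0, 3) [-x clear] — {dowel, drawer_front, foot, rail, side_panel}
6. top@(-1, -1) [-x clear] — {dowel, drawer_front, foot, rail, side_panel, top}
7. runner@(0, -1) [+x clear] — {dowel, drawer_front, foot, rail, runner, side_panel, top}
8. cam@(0, 0) — -y all obstructed ⇒ blocked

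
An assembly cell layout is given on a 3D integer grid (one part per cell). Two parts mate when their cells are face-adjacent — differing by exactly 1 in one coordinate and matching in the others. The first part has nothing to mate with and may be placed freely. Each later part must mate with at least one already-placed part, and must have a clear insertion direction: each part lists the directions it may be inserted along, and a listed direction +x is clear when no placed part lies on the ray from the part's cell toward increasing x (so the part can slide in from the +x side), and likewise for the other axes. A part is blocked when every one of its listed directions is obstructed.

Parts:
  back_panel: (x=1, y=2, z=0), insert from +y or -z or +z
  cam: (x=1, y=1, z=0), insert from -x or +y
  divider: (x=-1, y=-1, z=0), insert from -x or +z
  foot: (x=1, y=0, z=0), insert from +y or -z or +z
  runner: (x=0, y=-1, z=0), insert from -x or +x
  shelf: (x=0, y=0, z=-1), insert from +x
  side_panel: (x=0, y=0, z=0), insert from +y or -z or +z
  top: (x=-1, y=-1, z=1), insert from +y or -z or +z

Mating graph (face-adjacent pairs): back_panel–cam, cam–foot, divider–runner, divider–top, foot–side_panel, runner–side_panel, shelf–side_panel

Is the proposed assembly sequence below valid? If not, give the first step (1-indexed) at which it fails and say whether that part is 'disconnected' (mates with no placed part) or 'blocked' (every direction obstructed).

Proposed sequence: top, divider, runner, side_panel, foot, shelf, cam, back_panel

Valid

1. top@(-1, -1, 1) [+y clear] — {top}
2. divider@(-1, -1, 0) [-x clear] — {divider, top}
3. runner@(0, -1, 0) [+x clear] — {divider, runner, top}
4. side_panel@(0, 0, 0) [+y clear] — {divider, runner, side_panel, top}
5. foot@(1, 0, 0) [+y clear] — {divider, foot, runner, side_panel, top}
6. shelf@(0, 0, -1) [+x clear] — {divider, foot, runner, shelf, side_panel, top}
7. cam@(1, 1, 0) [-x clear] — {cam, divider, foot, runner, shelf, side_panel, top}
8. back_panel@(1, 2, 0) [+y clear] — {back_panel, cam, divider, foot, runner, shelf, side_panel, top}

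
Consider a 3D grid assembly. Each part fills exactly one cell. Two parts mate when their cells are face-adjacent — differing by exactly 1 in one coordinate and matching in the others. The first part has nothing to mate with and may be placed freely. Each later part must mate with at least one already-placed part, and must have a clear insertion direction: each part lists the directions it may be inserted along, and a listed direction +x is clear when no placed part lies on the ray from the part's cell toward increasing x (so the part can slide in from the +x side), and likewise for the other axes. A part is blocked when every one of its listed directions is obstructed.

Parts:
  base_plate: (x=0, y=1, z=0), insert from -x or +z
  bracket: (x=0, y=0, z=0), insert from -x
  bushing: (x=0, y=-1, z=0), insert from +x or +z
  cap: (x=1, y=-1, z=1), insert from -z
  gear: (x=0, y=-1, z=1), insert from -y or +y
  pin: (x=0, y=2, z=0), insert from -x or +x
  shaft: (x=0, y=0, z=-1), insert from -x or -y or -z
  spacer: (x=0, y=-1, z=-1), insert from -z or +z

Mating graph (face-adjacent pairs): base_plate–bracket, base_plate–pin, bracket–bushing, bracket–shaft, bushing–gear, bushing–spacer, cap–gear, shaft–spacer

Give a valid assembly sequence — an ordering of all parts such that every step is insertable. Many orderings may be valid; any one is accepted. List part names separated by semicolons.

shaft; bracket; bushing; spacer; base_plate; pin; gear; cap

1. shaft@(0, 0, -1) [-x clear] — {shaft}
2. bracket@(0, 0, 0) [-x clear] — {bracket, shaft}
3. bushing@(0, -1, 0) [+x clear] — {bracket, bushing, shaft}
4. spacer@(0, -1, -1) [-z clear] — {bracket, bushing, shaft, spacer}
5. base_plate@(0, 1, 0) [-x clear] — {base_plate, bracket, bushing, shaft, spacer}
6. pin@(0, 2, 0) [-x clear] — {base_plate, bracket, bushing, pin, shaft, spacer}
7. gear@(0, -1, 1) [-y clear] — {base_plate, bracket, bushing, gear, pin, shaft, spacer}
8. cap@(1, -1, 1) [-z clear] — {base_plate, bracket, bushing, cap, gear, pin, shaft, spacer}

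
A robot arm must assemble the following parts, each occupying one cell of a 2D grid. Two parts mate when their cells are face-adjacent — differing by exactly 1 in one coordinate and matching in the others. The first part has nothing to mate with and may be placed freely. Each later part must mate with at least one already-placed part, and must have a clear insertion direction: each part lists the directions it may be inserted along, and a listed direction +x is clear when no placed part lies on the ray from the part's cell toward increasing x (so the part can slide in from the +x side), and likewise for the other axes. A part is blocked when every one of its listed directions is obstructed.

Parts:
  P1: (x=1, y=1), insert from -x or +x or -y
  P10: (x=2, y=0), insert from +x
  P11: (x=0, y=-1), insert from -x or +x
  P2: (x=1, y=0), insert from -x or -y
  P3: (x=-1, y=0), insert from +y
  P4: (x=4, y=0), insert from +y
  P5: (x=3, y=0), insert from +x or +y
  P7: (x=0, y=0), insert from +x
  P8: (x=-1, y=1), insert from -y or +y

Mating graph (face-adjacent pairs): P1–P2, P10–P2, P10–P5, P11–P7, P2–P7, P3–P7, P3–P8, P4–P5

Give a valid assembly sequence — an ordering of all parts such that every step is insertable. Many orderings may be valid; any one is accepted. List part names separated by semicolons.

P11; P7; P3; P8; P2; P1; P10; P5; P4

1. P11@(0, -1) [-x clear] — {P11}
2. P7@(0, 0) [+x clear] — {P11, P7}
3. P3@(-1, 0) [+y clear] — {P11, P3, P7}
4. P8@(-1, 1) [+y clear] — {P11, P3, P7, P8}
5. P2@(1, 0) [-y clear] — {P11, P2, P3, P7, P8}
6. P1@(1, 1) [+x clear] — {P1, P11, P2, P3, P7, P8}
7. P10@(2, 0) [+x clear] — {P1, P10, P11, P2, P3, P7, P8}
8. P5@(3, 0) [+x clear] — {P1, P10, P11, P2, P3, P5, P7, P8}
9. P4@(4, 0) [+y clear] — {P1, P10, P11, P2, P3, P4, P5, P7, P8}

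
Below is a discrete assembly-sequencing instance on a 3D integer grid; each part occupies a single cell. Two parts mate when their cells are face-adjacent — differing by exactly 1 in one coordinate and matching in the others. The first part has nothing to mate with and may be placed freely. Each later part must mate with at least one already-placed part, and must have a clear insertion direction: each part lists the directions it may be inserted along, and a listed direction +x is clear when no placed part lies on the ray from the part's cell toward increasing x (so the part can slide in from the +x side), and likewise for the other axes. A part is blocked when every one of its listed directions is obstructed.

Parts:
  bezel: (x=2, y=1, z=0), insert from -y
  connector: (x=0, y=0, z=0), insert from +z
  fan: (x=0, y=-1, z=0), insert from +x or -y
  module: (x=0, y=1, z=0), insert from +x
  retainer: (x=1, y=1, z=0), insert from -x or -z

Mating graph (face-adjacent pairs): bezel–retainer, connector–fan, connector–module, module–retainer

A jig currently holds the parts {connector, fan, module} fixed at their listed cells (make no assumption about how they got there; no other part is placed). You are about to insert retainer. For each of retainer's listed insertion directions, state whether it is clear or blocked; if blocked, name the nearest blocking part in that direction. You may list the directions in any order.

-x: nearest on ray is module@(0, 1, 0) ⇒ blocked
-z: ray from retainer(1, 1, 0) has no placed part ⇒ clear

-x: blocked by module; -z: clear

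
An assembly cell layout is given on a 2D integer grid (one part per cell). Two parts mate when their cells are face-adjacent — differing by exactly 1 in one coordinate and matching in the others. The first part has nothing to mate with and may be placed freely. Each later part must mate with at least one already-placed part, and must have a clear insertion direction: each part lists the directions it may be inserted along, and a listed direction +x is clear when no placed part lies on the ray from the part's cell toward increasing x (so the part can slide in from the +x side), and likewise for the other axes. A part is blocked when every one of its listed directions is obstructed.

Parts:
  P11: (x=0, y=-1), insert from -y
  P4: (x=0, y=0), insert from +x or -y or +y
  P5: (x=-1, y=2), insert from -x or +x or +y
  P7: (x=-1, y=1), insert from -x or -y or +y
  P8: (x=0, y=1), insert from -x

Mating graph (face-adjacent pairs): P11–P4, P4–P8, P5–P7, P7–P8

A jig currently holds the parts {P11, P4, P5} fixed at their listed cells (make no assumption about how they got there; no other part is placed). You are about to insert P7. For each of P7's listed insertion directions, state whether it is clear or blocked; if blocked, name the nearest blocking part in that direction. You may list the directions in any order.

-x: ray from P7(-1, 1) has no placed part ⇒ clear
-y: ray from P7(-1, 1) has no placed part ⇒ clear
+y: nearest on ray is P5@(-1, 2) ⇒ blocked

+y: blocked by P5; -x: clear; -y: clear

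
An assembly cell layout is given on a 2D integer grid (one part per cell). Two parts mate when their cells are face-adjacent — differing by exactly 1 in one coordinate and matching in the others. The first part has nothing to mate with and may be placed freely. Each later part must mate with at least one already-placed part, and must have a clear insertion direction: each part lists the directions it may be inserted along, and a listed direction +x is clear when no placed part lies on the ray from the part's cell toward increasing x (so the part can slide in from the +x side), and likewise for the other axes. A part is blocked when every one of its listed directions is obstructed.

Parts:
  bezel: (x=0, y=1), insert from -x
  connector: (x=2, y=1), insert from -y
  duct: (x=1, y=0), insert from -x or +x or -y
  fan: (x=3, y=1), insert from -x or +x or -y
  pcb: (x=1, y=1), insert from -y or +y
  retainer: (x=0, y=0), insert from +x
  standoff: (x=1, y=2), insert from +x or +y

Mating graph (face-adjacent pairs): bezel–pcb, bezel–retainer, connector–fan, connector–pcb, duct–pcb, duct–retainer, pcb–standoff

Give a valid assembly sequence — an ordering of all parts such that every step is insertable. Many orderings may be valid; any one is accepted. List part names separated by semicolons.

1. fan@(3, 1) [-x clear] — {fan}
2. connector@(2, 1) [-y clear] — {connector, fan}
3. pcb@(1, 1) [-y clear] — {connector, fan, pcb}
4. standoff@(1, 2) [+x clear] — {connector, fan, pcb, standoff}
5. bezel@(0, 1) [-x clear] — {bezel, connector, fan, pcb, standoff}
6. retainer@(0, 0) [+x clear] — {bezel, connector, fan, pcb, retainer, standoff}
7. duct@(1, 0) [+x clear] — {bezel, connector, duct, fan, pcb, retainer, standoff}

fan; connector; pcb; standoff; bezel; retainer; duct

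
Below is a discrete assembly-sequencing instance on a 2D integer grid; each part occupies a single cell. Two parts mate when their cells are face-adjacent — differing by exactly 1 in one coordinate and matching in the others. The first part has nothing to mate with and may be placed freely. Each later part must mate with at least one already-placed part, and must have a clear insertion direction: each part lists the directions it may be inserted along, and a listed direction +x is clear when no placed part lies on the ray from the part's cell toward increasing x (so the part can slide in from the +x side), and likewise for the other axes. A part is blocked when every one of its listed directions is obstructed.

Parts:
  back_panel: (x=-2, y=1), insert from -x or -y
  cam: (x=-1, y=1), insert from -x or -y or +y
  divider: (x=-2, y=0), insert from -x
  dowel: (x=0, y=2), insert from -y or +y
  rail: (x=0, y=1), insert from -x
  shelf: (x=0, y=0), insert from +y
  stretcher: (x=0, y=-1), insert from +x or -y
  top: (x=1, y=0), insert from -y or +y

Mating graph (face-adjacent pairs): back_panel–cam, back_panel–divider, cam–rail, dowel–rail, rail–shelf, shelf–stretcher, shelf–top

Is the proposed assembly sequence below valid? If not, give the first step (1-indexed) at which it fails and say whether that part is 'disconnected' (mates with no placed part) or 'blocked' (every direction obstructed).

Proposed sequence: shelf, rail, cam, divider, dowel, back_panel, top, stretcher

Invalid at step 4 (disconnected)

1. shelf@(0, 0) [+y clear] — {shelf}
2. rail@(0, 1) [-x clear] — {rail, shelf}
3. cam@(-1, 1) [-x clear] — {cam, rail, shelf}
4. divider@(-2, 0) — no placed neighbour ⇒ disconnected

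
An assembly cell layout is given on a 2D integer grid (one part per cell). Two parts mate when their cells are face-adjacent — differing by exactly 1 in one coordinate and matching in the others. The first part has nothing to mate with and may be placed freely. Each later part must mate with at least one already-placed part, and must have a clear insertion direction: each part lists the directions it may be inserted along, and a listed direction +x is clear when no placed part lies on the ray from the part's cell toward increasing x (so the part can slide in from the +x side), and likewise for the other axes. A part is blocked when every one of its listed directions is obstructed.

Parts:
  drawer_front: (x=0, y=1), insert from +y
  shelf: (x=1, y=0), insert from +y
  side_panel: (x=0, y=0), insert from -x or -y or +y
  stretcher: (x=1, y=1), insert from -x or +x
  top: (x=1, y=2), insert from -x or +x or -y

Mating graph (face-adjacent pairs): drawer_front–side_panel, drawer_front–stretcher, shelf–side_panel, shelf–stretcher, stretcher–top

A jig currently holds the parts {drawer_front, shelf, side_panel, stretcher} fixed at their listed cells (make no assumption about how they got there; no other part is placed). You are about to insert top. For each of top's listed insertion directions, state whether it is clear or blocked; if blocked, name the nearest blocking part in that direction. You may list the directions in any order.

+x: clear; -x: clear; -y: blocked by stretcher

-x: ray from top(1, 2) has no placed part ⇒ clear
+x: ray from top(1, 2) has no placed part ⇒ clear
-y: nearest on ray is stretcher@(1, 1) ⇒ blocked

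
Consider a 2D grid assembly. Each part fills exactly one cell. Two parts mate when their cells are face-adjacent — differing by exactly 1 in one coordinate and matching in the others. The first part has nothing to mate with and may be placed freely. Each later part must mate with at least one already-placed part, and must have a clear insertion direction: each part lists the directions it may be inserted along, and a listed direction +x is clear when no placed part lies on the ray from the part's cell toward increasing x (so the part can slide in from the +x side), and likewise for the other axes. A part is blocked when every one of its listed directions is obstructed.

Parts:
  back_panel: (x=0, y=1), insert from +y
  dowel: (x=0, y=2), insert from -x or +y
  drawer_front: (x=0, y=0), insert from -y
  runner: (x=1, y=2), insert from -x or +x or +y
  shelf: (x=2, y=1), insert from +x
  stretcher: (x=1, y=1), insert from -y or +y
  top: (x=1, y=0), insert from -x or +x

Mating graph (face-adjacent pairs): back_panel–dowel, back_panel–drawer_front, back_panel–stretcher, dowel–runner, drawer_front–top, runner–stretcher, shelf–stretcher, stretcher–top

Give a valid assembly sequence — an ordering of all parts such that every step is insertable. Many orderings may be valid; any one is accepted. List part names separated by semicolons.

stretcher; runner; back_panel; dowel; top; shelf; drawer_front

1. stretcher@(1, 1) [-y clear] — {stretcher}
2. runner@(1, 2) [-x clear] — {runner, stretcher}
3. back_panel@(0, 1) [+y clear] — {back_panel, runner, stretcher}
4. dowel@(0, 2) [-x clear] — {back_panel, dowel, runner, stretcher}
5. top@(1, 0) [-x clear] — {back_panel, dowel, runner, stretcher, top}
6. shelf@(2, 1) [+x clear] — {back_panel, dowel, runner, shelf, stretcher, top}
7. drawer_front@(0, 0) [-y clear] — {back_panel, dowel, drawer_front, runner, shelf, stretcher, top}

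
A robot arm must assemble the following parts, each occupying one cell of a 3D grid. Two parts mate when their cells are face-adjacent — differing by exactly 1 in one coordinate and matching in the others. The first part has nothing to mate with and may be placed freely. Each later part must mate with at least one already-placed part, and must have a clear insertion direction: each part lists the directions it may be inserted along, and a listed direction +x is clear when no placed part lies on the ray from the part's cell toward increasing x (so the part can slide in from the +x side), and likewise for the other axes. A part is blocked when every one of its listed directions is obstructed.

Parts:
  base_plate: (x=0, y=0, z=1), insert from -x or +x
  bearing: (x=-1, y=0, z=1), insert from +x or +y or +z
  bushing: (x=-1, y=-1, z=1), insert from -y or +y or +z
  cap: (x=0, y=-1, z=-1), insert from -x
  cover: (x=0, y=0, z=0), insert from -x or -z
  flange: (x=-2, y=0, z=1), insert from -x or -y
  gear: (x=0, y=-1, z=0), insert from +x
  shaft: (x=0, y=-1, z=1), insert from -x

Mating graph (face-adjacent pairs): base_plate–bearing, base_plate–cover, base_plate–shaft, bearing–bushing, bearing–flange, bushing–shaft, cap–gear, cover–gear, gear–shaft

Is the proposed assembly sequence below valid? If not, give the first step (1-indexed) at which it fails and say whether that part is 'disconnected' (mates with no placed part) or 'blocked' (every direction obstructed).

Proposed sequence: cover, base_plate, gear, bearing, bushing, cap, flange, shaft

Invalid at step 8 (blocked)

1. cover@(0, 0, 0) [-x clear] — {cover}
2. base_plate@(0, 0, 1) [-x clear] — {base_plate, cover}
3. gear@(0, -1, 0) [+x clear] — {base_plate, cover, gear}
4. bearing@(-1, 0, 1) [+y clear] — {base_plate, bearing, cover, gear}
5. bushing@(-1, -1, 1) [-y clear] — {base_plate, bearing, bushing, cover, gear}
6. cap@(0, -1, -1) [-x clear] — {base_plate, bearing, bushing, cap, cover, gear}
7. flange@(-2, 0, 1) [-x clear] — {base_plate, bearing, bushing, cap, cover, flange, gear}
8. shaft@(0, -1, 1) — -x all obstructed ⇒ blocked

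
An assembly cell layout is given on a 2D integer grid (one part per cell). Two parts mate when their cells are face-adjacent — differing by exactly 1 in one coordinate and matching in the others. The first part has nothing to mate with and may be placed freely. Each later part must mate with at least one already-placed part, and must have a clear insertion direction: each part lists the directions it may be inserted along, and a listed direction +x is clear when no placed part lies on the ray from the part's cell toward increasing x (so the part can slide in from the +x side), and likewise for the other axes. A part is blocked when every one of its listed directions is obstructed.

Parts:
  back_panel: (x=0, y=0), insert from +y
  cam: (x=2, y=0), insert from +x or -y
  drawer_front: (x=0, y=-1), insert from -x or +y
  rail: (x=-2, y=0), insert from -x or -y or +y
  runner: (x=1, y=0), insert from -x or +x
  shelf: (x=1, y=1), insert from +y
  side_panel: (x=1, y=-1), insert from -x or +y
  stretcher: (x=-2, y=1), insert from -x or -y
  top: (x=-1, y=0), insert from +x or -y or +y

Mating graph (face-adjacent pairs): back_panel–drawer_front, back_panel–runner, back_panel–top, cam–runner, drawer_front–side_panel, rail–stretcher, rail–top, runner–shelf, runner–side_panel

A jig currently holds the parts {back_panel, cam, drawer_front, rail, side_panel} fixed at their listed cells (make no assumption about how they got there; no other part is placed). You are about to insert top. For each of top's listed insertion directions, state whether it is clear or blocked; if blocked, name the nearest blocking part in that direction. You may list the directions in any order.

+x: blocked by back_panel; +y: clear; -y: clear

+x: nearest on ray is back_panel@(0, 0) ⇒ blocked
-y: ray from top(-1, 0) has no placed part ⇒ clear
+y: ray from top(-1, 0) has no placed part ⇒ clear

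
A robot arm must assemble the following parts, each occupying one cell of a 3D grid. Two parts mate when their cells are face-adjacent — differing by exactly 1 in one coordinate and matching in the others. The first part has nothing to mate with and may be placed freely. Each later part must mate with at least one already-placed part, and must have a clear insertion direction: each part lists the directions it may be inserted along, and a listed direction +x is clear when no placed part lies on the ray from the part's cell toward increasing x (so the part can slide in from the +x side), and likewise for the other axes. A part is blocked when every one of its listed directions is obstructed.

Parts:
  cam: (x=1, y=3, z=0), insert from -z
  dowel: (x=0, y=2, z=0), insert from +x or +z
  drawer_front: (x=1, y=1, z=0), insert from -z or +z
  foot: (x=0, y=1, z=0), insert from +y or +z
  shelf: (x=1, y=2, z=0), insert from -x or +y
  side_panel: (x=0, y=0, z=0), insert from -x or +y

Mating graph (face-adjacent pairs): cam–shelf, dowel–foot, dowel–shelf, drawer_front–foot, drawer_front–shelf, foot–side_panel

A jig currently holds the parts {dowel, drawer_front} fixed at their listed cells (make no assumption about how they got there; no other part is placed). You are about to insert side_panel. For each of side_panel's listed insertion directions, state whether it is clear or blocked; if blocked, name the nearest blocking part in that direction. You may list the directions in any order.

+y: blocked by dowel; -x: clear

-x: ray from side_panel(0, 0, 0) has no placed part ⇒ clear
+y: nearest on ray is dowel@(0, 2, 0) ⇒ blocked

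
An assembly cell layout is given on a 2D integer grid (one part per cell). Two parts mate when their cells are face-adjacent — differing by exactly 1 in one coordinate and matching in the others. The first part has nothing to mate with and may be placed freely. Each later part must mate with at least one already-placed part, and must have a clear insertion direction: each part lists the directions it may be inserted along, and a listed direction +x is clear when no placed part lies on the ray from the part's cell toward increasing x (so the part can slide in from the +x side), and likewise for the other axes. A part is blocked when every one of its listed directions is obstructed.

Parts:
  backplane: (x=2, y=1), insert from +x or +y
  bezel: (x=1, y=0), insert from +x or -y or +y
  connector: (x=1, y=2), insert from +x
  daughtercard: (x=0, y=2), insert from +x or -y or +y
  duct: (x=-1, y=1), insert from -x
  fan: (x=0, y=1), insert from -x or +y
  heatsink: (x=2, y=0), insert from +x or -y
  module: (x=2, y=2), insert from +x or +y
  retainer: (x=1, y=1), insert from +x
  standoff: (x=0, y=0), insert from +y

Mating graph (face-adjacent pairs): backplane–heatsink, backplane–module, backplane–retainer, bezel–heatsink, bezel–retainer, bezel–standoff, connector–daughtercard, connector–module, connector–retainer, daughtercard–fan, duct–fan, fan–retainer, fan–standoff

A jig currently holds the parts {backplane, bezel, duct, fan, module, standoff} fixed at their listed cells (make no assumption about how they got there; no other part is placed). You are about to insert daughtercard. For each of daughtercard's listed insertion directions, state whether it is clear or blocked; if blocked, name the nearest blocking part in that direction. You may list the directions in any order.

+x: blocked by module; +y: clear; -y: blocked by fan

+x: nearest on ray is module@(2, 2) ⇒ blocked
-y: nearest on ray is fan@(0, 1) ⇒ blocked
+y: ray from daughtercard(0, 2) has no placed part ⇒ clear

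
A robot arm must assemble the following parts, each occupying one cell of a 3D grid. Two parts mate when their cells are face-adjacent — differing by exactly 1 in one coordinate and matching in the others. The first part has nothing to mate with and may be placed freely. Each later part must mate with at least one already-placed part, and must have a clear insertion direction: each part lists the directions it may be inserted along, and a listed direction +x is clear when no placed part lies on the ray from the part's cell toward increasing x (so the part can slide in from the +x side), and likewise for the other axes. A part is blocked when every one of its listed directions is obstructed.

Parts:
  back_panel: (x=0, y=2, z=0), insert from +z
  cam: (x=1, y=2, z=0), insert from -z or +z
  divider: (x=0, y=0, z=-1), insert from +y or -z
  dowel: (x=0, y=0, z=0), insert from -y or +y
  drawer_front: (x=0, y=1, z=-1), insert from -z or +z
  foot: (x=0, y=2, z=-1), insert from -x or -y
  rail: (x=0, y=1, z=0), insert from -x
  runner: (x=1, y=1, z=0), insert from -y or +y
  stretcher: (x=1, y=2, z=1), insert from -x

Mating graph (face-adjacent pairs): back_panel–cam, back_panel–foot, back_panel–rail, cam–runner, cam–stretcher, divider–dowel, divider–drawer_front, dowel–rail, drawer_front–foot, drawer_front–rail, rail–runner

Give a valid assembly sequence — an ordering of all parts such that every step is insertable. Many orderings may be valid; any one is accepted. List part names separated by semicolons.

divider; drawer_front; foot; back_panel; cam; dowel; runner; stretcher; rail

1. divider@(0, 0, -1) [+y clear] — {divider}
2. drawer_front@(0, 1, -1) [-z clear] — {divider, drawer_front}
3. foot@(0, 2, -1) [-x clear] — {divider, drawer_front, foot}
4. back_panel@(0, 2, 0) [+z clear] — {back_panel, divider, drawer_front, foot}
5. cam@(1, 2, 0) [-z clear] — {back_panel, cam, divider, drawer_front, foot}
6. dowel@(0, 0, 0) [-y clear] — {back_panel, cam, divider, dowel, drawer_front, foot}
7. runner@(1, 1, 0) [-y clear] — {back_panel, cam, divider, dowel, drawer_front, foot, runner}
8. stretcher@(1, 2, 1) [-x clear] — {back_panel, cam, divider, dowel, drawer_front, foot, runner, stretcher}
9. rail@(0, 1, 0) [-x clear] — {back_panel, cam, divider, dowel, drawer_front, foot, rail, runner, stretcher}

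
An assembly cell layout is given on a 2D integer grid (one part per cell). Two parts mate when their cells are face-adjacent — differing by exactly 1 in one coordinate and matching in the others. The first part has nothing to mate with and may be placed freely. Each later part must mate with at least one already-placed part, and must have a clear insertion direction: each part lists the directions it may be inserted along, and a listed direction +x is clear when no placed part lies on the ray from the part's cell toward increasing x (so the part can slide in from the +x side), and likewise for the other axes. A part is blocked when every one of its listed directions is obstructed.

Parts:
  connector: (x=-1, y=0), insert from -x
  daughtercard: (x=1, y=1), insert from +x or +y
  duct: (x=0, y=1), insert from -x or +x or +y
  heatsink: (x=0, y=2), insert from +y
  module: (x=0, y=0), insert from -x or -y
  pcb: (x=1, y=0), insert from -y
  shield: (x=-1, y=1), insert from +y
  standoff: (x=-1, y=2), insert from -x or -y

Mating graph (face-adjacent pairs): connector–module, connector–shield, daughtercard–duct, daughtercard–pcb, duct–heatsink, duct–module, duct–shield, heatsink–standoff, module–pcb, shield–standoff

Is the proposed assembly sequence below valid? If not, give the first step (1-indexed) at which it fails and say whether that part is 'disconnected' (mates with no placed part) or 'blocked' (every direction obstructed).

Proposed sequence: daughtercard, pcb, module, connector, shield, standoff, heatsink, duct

Invalid at step 8 (blocked)

1. daughtercard@(1, 1) [+x clear] — {daughtercard}
2. pcb@(1, 0) [-y clear] — {daughtercard, pcb}
3. module@(0, 0) [-x clear] — {daughtercard, module, pcb}
4. connector@(-1, 0) [-x clear] — {connector, daughtercard, module, pcb}
5. shield@(-1, 1) [+y clear] — {connector, daughtercard, module, pcb, shield}
6. standoff@(-1, 2) [-x clear] — {connector, daughtercard, module, pcb, shield, standoff}
7. heatsink@(0, 2) [+y clear] — {connector, daughtercard, heatsink, module, pcb, shield, standoff}
8. duct@(0, 1) — -x/+x/+y all obstructed ⇒ blocked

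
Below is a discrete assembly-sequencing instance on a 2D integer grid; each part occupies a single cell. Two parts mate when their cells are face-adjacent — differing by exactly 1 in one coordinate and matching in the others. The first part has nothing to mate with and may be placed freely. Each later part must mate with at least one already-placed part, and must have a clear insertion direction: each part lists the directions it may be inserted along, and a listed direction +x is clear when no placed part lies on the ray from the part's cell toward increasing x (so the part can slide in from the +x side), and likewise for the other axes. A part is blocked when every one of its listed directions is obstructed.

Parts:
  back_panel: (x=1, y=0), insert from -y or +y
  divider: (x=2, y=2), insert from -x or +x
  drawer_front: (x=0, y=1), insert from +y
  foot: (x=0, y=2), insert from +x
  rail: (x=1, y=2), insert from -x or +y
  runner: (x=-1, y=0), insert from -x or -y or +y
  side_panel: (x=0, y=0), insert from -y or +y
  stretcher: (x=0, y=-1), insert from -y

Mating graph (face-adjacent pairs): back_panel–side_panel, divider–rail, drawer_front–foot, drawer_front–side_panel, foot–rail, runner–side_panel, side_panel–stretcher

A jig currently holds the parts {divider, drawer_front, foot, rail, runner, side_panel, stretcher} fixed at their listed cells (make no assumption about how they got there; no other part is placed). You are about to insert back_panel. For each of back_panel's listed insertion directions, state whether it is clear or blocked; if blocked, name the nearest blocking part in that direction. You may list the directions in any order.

+y: blocked by rail; -y: clear

-y: ray from back_panel(1, 0) has no placed part ⇒ clear
+y: nearest on ray is rail@(1, 2) ⇒ blocked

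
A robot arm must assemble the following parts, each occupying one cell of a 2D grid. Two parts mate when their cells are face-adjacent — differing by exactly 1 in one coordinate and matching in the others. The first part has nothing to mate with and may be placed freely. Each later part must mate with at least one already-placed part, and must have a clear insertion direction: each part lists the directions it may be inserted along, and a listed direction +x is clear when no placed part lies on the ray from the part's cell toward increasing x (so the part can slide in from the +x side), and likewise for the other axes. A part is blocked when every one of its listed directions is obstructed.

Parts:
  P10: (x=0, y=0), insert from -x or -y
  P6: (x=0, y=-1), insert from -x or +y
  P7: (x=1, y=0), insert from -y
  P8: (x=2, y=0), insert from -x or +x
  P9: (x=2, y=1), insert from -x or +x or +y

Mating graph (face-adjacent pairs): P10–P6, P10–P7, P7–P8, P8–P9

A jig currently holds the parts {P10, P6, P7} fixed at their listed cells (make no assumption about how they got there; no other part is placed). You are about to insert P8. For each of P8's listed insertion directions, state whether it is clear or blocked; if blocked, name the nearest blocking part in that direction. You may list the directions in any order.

+x: clear; -x: blocked by P7

-x: nearest on ray is P7@(1, 0) ⇒ blocked
+x: ray from P8(2, 0) has no placed part ⇒ clear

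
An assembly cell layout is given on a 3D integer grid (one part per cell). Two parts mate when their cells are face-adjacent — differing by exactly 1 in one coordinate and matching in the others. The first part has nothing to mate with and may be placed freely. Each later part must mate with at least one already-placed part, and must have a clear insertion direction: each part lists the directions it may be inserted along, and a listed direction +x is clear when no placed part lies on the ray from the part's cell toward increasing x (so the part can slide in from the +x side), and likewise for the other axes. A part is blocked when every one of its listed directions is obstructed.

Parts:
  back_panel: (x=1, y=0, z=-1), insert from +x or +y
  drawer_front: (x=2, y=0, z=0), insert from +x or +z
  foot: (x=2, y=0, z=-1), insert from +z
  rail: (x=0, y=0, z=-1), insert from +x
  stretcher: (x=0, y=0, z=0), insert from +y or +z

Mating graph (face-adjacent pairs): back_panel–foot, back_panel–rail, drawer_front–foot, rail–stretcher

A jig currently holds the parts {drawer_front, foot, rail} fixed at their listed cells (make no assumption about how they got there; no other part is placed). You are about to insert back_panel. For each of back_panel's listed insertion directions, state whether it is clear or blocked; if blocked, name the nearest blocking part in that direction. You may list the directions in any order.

+x: blocked by foot; +y: clear

+x: nearest on ray is foot@(2, 0, -1) ⇒ blocked
+y: ray from back_panel(1, 0, -1) has no placed part ⇒ clear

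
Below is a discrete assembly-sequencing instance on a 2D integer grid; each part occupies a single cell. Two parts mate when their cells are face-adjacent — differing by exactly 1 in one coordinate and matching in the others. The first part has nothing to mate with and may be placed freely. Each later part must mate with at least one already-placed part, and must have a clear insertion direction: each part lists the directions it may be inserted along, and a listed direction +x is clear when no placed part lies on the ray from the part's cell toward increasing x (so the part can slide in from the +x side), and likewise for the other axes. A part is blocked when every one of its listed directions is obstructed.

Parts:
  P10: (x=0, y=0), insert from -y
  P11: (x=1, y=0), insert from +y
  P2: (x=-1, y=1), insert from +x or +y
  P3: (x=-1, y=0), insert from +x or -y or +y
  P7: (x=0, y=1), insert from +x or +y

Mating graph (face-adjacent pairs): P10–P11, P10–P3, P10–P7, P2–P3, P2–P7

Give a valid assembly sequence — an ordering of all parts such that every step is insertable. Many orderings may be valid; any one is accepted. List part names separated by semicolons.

1. P11@(1, 0) [+y clear] — {P11}
2. P10@(0, 0) [-y clear] — {P10, P11}
3. P7@(0, 1) [+x clear] — {P10, P11, P7}
4. P3@(-1, 0) [-y clear] — {P10, P11, P3, P7}
5. P2@(-1, 1) [+y clear] — {P10, P11, P2, P3, P7}

P11; P10; P7; P3; P2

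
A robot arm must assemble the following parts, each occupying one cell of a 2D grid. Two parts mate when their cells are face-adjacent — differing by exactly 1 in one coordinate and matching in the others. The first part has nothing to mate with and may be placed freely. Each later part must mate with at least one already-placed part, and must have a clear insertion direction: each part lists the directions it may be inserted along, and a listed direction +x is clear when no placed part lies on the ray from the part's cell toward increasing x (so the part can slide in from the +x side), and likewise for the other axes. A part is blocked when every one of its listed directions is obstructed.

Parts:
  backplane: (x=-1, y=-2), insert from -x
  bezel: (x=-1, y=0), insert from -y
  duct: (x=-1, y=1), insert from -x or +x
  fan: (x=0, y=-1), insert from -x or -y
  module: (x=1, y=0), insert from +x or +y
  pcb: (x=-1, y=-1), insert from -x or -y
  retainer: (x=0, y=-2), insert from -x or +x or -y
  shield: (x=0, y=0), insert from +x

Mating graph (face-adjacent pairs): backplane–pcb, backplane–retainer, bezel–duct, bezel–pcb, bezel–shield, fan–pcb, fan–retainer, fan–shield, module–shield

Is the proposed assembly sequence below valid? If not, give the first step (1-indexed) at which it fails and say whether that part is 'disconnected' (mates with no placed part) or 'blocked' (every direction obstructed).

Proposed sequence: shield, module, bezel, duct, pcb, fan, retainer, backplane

1. shield@(0, 0) [+x clear] — {shield}
2. module@(1, 0) [+x clear] — {module, shield}
3. bezel@(-1, 0) [-y clear] — {bezel, module, shield}
4. duct@(-1, 1) [-x clear] — {bezel, duct, module, shield}
5. pcb@(-1, -1) [-x clear] — {bezel, duct, module, pcb, shield}
6. fan@(0, -1) [-y clear] — {bezel, duct, fan, module, pcb, shield}
7. retainer@(0, -2) [-x clear] — {bezel, duct, fan, module, pcb, retainer, shield}
8. backplane@(-1, -2) [-x clear] — {backplane, bezel, duct, fan, module, pcb, retainer, shield}

Valid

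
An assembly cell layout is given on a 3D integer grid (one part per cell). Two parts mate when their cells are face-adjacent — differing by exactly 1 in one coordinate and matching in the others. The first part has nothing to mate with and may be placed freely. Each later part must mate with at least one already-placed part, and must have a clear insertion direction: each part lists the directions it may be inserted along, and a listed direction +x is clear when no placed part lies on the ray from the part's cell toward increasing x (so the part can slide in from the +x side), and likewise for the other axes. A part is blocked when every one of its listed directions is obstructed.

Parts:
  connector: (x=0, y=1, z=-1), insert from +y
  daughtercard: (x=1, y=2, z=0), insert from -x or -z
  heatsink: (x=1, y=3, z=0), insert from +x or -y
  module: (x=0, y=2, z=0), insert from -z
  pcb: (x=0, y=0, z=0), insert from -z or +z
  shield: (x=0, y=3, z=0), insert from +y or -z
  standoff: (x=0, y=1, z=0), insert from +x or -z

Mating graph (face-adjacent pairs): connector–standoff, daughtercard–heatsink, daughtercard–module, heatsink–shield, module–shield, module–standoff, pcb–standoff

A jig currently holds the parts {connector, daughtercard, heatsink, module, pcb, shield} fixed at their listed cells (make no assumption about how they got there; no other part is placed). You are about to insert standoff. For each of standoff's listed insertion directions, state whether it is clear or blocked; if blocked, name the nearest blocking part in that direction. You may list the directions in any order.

+x: clear; -z: blocked by connector

+x: ray from standoff(0, 1, 0) has no placed part ⇒ clear
-z: nearest on ray is connector@(0, 1, -1) ⇒ blocked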